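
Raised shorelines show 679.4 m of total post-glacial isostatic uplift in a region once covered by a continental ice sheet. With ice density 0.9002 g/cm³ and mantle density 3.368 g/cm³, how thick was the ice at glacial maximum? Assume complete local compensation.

u = t ρ_ice/ρ_m → t = u ρ_m/ρ_ice = 679.4 m × 3.368/0.9002 = 2540 m.

2540 m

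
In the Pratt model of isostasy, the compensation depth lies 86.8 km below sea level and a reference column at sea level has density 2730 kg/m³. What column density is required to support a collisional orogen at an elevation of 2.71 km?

2650 kg/m³

Pratt balance: ρ_ref D = ρ (D + h).
ρ = ρ_ref D/(D + h) = 2730 × 86.8 km/(86.8 km + 2.71 km) = 2650 kg/m³.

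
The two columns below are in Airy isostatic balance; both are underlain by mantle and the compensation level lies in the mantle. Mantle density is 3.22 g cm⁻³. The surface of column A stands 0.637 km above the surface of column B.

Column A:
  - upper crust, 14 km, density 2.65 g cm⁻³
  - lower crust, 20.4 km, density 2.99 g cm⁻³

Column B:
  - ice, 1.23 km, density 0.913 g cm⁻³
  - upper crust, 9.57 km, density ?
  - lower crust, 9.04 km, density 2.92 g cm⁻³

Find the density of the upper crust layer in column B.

2.69 g cm⁻³

Take the compensation level at the base of the deeper column (depth z_c below the surface of column A) and equate Σ ρ_i t_i down to z_c; mantle fills any gap and the z_c terms cancel.
Column A: 14×2.65 + 20.4×2.99 + (z_c − 34.4)×3.22
Column B: 0.637×0 + 1.23×0.913 + 9.57×ρ + 9.04×2.92 + (z_c − 0.637 − 19.84)×3.22
The z_c×3.22 term appears on both sides and cancels. Collect the known terms of each column as K = Σ(ρt)_known − 3.22 × (depth of known layers): K_A = 98.096 − 3.22×34.4 = −12.672; K_B = 27.51979 − 3.22×(0.637 + 19.84) = −38.41615.
Balance: K_A = K_B + 9.57×ρ, so ρ = (K_A − K_B)/9.57 = 25.7441/9.57 = 2.69 g cm⁻³.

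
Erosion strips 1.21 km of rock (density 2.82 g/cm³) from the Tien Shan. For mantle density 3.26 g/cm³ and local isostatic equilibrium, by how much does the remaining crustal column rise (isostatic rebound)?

1.05 km

Unloading: uplift u = e ρ_c/ρ_m = 1.21 km × 2.82/3.26 = 1.05 km.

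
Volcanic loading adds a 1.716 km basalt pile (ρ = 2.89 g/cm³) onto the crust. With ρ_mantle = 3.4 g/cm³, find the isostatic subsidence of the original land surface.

1.46 km

Subaerial loading: s = t ρ_load / ρ_m.
s = 1.716 km × 2.89/3.4 = 1.46 km.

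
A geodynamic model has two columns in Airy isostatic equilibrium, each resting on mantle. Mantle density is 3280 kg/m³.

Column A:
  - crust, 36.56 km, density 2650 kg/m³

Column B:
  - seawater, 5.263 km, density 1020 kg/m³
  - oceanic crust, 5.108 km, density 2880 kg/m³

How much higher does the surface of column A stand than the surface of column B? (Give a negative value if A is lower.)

For any compensation level in the mantle, the mantle terms cancel and isostasy reduces to e = (Σt_A − Σt_B) − (Σ(ρt)_A − Σ(ρt)_B) / ρ_m.
Σt_A = 36.56 km; Σt_B = 10.371 km; Σ(ρt)_A = 96884; Σ(ρt)_B = 20079.3 (in km·kg/m³).
e = (36.56 − 10.371) − (96884 − 20079.3) / 3280 = 2.77 km.

2.77 km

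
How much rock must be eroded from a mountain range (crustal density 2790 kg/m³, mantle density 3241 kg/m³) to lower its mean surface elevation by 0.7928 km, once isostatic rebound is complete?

Net drop Δ = e − u = e − e ρ_c/ρ_m = e (ρ_m − ρ_c)/ρ_m.
e = Δ ρ_m/(ρ_m − ρ_c) = 0.7928 km × 3241/451 = 5.7 km.

5.7 km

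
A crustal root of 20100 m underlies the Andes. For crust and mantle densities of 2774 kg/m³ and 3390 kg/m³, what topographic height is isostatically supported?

4460 m

Balancing pressure at the compensation depth: ρ_c h = (ρ_m − ρ_c) r.
h = r (ρ_m − ρ_c) / ρ_c = 20100 m × (3390 − 2774) / 2774 = 4460 m.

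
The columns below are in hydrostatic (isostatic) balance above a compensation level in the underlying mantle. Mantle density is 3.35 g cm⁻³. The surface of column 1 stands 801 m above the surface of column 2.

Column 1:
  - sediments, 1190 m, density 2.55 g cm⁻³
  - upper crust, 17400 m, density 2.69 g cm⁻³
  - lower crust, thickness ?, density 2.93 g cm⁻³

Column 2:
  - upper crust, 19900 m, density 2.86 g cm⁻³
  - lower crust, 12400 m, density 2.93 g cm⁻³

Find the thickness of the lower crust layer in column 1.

Take the compensation level at the base of the deeper column (depth z_c below the surface of column 1) and equate Σ ρ_i t_i down to z_c; mantle fills any gap and the z_c terms cancel.
Column 1: 1190×2.55 + 17400×2.69 + x×2.93 + (z_c − 18590 − x)×3.35
Column 2: 801×0 + 19900×2.86 + 12400×2.93 + (z_c − 801 − 32300)×3.35
The z_c×3.35 term appears on both sides and cancels. Collect the known terms of each column as K = Σ(ρt)_known − 3.35 × (depth of known layers): K_1 = 49840.5 − 3.35×18590 = −12436; K_2 = 93246 − 3.35×(801 + 32300) = −17642.35.
Balance: K_1 − x×(3.35 − 2.93) = K_2, so x = (K_1 − K_2)/(3.35 − 2.93) = 5206.35/0.42 = 12400 m.

12400 m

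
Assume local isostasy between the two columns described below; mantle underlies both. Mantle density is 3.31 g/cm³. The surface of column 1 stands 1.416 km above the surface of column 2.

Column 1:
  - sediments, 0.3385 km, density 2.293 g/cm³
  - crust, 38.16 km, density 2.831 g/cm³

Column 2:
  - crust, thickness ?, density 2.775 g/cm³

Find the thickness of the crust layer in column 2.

Take the compensation level at the base of the deeper column (depth z_c below the surface of column 1) and equate Σ ρ_i t_i down to z_c; mantle fills any gap and the z_c terms cancel.
Column 1: 0.3385×2.293 + 38.16×2.831 + (z_c − 38.4985)×3.31
Column 2: 1.416×0 + x×2.775 + (z_c − 1.416 − 0 − x)×3.31
The z_c×3.31 term appears on both sides and cancels. Collect the known terms of each column as K = Σ(ρt)_known − 3.31 × (depth of known layers): K_1 = 108.807141 − 3.31×38.4985 = −18.6228945; K_2 = 0 − 3.31×(1.416 + 0) = −4.68696.
Balance: K_1 = K_2 − x×(3.31 − 2.775), so x = (K_2 − K_1)/(3.31 − 2.775) = 13.9359/0.535 = 26 km.

26 km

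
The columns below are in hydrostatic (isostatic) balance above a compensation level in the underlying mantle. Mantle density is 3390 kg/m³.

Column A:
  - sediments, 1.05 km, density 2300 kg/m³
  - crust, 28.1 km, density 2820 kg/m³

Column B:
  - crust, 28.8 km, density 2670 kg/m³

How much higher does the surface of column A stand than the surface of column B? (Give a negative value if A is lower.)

For any compensation level in the mantle, the mantle terms cancel and isostasy reduces to e = (Σt_A − Σt_B) − (Σ(ρt)_A − Σ(ρt)_B) / ρ_m.
Σt_A = 29.15 km; Σt_B = 28.8 km; Σ(ρt)_A = 81657; Σ(ρt)_B = 76896 (in km·kg/m³).
e = (29.15 − 28.8) − (81657 − 76896) / 3390 = −1.05 km.

−1.05 km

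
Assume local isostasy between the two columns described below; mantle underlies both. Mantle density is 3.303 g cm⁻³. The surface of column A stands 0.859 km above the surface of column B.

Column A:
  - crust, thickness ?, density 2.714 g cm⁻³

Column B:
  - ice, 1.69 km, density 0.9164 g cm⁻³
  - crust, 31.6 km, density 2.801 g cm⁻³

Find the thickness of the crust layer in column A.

Take the compensation level at the base of the deeper column (depth z_c below the surface of column A) and equate Σ ρ_i t_i down to z_c; mantle fills any gap and the z_c terms cancel.
Column A: x×2.714 + (z_c − 0 − x)×3.303
Column B: 0.859×0 + 1.69×0.9164 + 31.6×2.801 + (z_c − 0.859 − 33.29)×3.303
The z_c×3.303 term appears on both sides and cancels. Collect the known terms of each column as K = Σ(ρt)_known − 3.303 × (depth of known layers): K_A = 0 − 3.303×0 = 0; K_B = 90.060316 − 3.303×(0.859 + 33.29) = −22.733831.
Balance: K_A − x×(3.303 − 2.714) = K_B, so x = (K_A − K_B)/(3.303 − 2.714) = 22.7338/0.589 = 38.6 km.

38.6 km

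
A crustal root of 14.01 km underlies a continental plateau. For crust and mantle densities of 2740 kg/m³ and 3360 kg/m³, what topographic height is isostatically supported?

3.17 km

Isostatic balance requires: ρ_c h = (ρ_m − ρ_c) r.
h = r (ρ_m − ρ_c) / ρ_c = 14.01 km × (3360 − 2740) / 2740 = 3.17 km.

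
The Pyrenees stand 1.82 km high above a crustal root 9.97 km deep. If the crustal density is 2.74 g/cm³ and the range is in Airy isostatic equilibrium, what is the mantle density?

Airy balance: ρ_c h = (ρ_m − ρ_c) r → ρ_m = ρ_c (1 + h/r).
ρ_m = 2.74 × (1 + 1.82 km/9.97 km) = 3.24 g/cm³.

3.24 g/cm³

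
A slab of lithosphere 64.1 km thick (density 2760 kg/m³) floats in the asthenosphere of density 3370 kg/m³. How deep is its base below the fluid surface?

Draft d = t ρ_obj/ρ_fluid = 64.1 km × 2760/3370 = 52.5 km.

52.5 km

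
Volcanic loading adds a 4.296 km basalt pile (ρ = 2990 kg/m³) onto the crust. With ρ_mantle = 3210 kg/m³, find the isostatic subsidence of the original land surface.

Subaerial loading: s = t ρ_load / ρ_m.
s = 4.296 km × 2990/3210 = 4 km.

4 km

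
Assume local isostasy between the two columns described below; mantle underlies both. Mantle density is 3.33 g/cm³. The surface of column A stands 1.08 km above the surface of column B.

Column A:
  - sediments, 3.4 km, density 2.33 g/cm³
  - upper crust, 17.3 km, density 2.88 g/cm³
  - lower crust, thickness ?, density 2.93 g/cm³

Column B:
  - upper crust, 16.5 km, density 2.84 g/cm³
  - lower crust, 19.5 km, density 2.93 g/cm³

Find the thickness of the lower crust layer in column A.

20.7 km

Take the compensation level at the base of the deeper column (depth z_c below the surface of column A) and equate Σ ρ_i t_i down to z_c; mantle fills any gap and the z_c terms cancel.
Column A: 3.4×2.33 + 17.3×2.88 + x×2.93 + (z_c − 20.7 − x)×3.33
Column B: 1.08×0 + 16.5×2.84 + 19.5×2.93 + (z_c − 1.08 − 36)×3.33
The z_c×3.33 term appears on both sides and cancels. Collect the known terms of each column as K = Σ(ρt)_known − 3.33 × (depth of known layers): K_A = 57.746 − 3.33×20.7 = −11.185; K_B = 103.995 − 3.33×(1.08 + 36) = −19.4814.
Balance: K_A − x×(3.33 − 2.93) = K_B, so x = (K_A − K_B)/(3.33 − 2.93) = 8.2964/0.4 = 20.7 km.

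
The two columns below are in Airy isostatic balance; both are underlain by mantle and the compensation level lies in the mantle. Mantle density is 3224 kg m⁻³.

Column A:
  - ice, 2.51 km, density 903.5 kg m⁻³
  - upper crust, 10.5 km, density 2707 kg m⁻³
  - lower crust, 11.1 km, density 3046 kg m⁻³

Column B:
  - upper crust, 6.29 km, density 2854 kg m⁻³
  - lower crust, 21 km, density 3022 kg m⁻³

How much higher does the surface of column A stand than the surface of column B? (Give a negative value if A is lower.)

For any compensation level in the mantle, the mantle terms cancel and isostasy reduces to e = (Σt_A − Σt_B) − (Σ(ρt)_A − Σ(ρt)_B) / ρ_m.
Σt_A = 24.11 km; Σt_B = 27.29 km; Σ(ρt)_A = 64501.885; Σ(ρt)_B = 81413.66 (in km·kg m⁻³).
e = (24.11 − 27.29) − (64501.885 − 81413.66) / 3224 = 2.07 km.

2.07 km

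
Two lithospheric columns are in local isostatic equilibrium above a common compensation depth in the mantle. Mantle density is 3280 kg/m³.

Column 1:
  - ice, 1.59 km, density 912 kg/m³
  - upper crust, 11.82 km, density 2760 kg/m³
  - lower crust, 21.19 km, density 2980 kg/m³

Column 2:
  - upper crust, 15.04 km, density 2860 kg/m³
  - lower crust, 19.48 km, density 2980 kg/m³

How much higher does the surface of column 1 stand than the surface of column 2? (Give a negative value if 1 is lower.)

1.25 km

For any compensation level in the mantle, the mantle terms cancel and isostasy reduces to e = (Σt_1 − Σt_2) − (Σ(ρt)_1 − Σ(ρt)_2) / ρ_m.
Σt_1 = 34.6 km; Σt_2 = 34.52 km; Σ(ρt)_1 = 97219.48; Σ(ρt)_2 = 101064.8 (in km·kg/m³).
e = (34.6 − 34.52) − (97219.48 − 101064.8) / 3280 = 1.25 km.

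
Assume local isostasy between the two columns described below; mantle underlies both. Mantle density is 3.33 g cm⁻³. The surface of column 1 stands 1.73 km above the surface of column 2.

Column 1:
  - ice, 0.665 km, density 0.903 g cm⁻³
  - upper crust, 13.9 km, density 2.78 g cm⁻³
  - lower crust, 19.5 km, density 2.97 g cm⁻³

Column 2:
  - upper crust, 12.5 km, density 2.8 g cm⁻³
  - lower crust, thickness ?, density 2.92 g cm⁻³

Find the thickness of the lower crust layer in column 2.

9.5 km

Take the compensation level at the base of the deeper column (depth z_c below the surface of column 1) and equate Σ ρ_i t_i down to z_c; mantle fills any gap and the z_c terms cancel.
Column 1: 0.665×0.903 + 13.9×2.78 + 19.5×2.97 + (z_c − 34.065)×3.33
Column 2: 1.73×0 + 12.5×2.8 + x×2.92 + (z_c − 1.73 − 12.5 − x)×3.33
The z_c×3.33 term appears on both sides and cancels. Collect the known terms of each column as K = Σ(ρt)_known − 3.33 × (depth of known layers): K_1 = 97.157495 − 3.33×34.065 = −16.278955; K_2 = 35 − 3.33×(1.73 + 12.5) = −12.3859.
Balance: K_1 = K_2 − x×(3.33 − 2.92), so x = (K_2 − K_1)/(3.33 − 2.92) = 3.89305/0.41 = 9.5 km.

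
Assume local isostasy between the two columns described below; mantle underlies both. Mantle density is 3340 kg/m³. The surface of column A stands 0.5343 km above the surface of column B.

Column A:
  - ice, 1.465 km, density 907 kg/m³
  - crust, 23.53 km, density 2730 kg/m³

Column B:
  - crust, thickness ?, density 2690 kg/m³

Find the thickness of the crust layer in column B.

24.8 km

Take the compensation level at the base of the deeper column (depth z_c below the surface of column A) and equate Σ ρ_i t_i down to z_c; mantle fills any gap and the z_c terms cancel.
Column A: 1.465×907 + 23.53×2730 + (z_c − 24.995)×3340
Column B: 0.5343×0 + x×2690 + (z_c − 0.5343 − 0 − x)×3340
The z_c×3340 term appears on both sides and cancels. Collect the known terms of each column as K = Σ(ρt)_known − 3340 × (depth of known layers): K_A = 65565.655 − 3340×24.995 = −17917.645; K_B = 0 − 3340×(0.5343 + 0) = −1784.562.
Balance: K_A = K_B − x×(3340 − 2690), so x = (K_B − K_A)/(3340 − 2690) = 16133.1/650 = 24.8 km.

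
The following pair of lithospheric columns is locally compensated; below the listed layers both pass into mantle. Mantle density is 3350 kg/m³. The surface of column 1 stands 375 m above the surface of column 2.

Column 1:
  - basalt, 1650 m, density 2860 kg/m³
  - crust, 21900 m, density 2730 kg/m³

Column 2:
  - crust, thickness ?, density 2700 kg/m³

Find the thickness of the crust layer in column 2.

20200 m

Take the compensation level at the base of the deeper column (depth z_c below the surface of column 1) and equate Σ ρ_i t_i down to z_c; mantle fills any gap and the z_c terms cancel.
Column 1: 1650×2860 + 21900×2730 + (z_c − 23550)×3350
Column 2: 375×0 + x×2700 + (z_c − 375 − 0 − x)×3350
The z_c×3350 term appears on both sides and cancels. Collect the known terms of each column as K = Σ(ρt)_known − 3350 × (depth of known layers): K_1 = 64506000 − 3350×23550 = −14386500; K_2 = 0 − 3350×(375 + 0) = −1256250.
Balance: K_1 = K_2 − x×(3350 − 2700), so x = (K_2 − K_1)/(3350 − 2700) = 13130200/650 = 20200 m.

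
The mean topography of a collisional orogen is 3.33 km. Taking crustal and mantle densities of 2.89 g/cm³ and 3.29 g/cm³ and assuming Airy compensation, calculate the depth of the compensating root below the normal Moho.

24.1 km

In Airy isostatic equilibrium: the weight of the topography is balanced by the buoyancy of the root, ρ_c h = (ρ_m − ρ_c) r.
r = h · ρ_c / (ρ_m − ρ_c) = 3.33 km × 2.89 / (3.29 − 2.89) = 24.1 km.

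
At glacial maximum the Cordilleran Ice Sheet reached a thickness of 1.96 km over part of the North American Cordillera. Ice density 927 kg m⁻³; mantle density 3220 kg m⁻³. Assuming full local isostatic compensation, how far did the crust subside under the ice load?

0.564 km

Equating mass per unit area of the two columns: the ice load ρ_ice t is balanced by mantle displaced below, ρ_m s.
s = t ρ_ice / ρ_m = 1.96 km × 927/3220 = 0.564 km.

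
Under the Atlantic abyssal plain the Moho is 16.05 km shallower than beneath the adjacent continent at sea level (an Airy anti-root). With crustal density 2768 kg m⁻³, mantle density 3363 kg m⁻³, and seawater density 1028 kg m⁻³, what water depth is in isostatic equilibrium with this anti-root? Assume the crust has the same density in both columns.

Replacing a thickness d of crust by seawater at the top must be balanced by replacing crust with mantle at the base: d (ρ_c − ρ_w) = a (ρ_m − ρ_c).
d = a (ρ_m − ρ_c)/(ρ_c − ρ_w) = 16.05 km × 595/1740 = 5.49 km.

5.49 km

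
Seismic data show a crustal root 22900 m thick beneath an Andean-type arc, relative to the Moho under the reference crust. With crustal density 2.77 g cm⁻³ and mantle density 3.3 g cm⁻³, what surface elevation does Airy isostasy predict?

Balancing pressure at the compensation depth: ρ_c h = (ρ_m − ρ_c) r.
h = r (ρ_m − ρ_c) / ρ_c = 22900 m × (3.3 − 2.77) / 2.77 = 4380 m.

4380 m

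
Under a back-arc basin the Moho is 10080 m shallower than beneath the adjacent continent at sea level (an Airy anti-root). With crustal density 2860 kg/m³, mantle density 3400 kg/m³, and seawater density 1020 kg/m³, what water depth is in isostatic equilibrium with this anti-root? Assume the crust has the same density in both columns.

Replacing a thickness d of crust by seawater at the top must be balanced by replacing crust with mantle at the base: d (ρ_c − ρ_w) = a (ρ_m − ρ_c).
d = a (ρ_m − ρ_c)/(ρ_c − ρ_w) = 10080 m × 540/1840 = 2960 m.

2960 m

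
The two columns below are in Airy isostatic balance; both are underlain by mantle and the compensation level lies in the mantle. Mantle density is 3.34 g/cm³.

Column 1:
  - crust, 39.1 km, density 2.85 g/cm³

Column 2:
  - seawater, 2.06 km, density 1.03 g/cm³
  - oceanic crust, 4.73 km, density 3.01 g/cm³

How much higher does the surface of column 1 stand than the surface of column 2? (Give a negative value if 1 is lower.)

3.84 km

For any compensation level in the mantle, the mantle terms cancel and isostasy reduces to e = (Σt_1 − Σt_2) − (Σ(ρt)_1 − Σ(ρt)_2) / ρ_m.
Σt_1 = 39.1 km; Σt_2 = 6.79 km; Σ(ρt)_1 = 111.435; Σ(ρt)_2 = 16.3591 (in km·g/cm³).
e = (39.1 − 6.79) − (111.435 − 16.3591) / 3.34 = 3.84 km.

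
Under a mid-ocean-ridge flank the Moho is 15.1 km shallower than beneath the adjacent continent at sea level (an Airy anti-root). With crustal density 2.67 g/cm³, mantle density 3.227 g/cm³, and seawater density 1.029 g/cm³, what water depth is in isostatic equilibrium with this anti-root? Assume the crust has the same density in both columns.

5.13 km

Replacing a thickness d of crust by seawater at the top must be balanced by replacing crust with mantle at the base: d (ρ_c − ρ_w) = a (ρ_m − ρ_c).
d = a (ρ_m − ρ_c)/(ρ_c − ρ_w) = 15.1 km × 0.557/1.641 = 5.13 km.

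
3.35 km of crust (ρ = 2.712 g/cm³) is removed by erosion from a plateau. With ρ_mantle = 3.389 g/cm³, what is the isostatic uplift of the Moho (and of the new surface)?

Unloading: uplift u = e ρ_c/ρ_m = 3.35 km × 2.712/3.389 = 2.68 km.

2.68 km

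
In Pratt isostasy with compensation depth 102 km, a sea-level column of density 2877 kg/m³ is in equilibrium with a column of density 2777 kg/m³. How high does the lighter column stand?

3.67 km

ρ_ref D = ρ (D + h) → h = D (ρ_ref − ρ)/ρ.
h = 102 km × (2877 − 2777)/2777 = 3.67 km.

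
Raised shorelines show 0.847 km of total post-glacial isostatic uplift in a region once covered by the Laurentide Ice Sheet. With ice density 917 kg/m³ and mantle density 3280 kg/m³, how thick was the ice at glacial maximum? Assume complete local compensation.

3.03 km

u = t ρ_ice/ρ_m → t = u ρ_m/ρ_ice = 0.847 km × 3280/917 = 3.03 km.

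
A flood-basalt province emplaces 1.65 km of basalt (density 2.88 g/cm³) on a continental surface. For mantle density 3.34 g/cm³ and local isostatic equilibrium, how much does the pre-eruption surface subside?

Subaerial loading: s = t ρ_load / ρ_m.
s = 1.65 km × 2.88/3.34 = 1.42 km.

1.42 km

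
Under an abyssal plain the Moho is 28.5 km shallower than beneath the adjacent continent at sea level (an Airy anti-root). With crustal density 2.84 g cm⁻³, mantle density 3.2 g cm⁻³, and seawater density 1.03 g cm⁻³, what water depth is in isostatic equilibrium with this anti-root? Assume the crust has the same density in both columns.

5.67 km

Replacing a thickness d of crust by seawater at the top must be balanced by replacing crust with mantle at the base: d (ρ_c − ρ_w) = a (ρ_m − ρ_c).
d = a (ρ_m − ρ_c)/(ρ_c − ρ_w) = 28.5 km × 0.36/1.81 = 5.67 km.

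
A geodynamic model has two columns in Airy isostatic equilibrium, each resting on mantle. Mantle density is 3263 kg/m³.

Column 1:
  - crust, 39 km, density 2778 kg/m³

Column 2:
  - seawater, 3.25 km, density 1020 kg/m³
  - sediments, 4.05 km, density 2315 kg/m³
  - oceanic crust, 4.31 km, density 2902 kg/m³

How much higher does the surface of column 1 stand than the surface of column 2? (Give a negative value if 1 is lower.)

For any compensation level in the mantle, the mantle terms cancel and isostasy reduces to e = (Σt_1 − Σt_2) − (Σ(ρt)_1 − Σ(ρt)_2) / ρ_m.
Σt_1 = 39 km; Σt_2 = 11.61 km; Σ(ρt)_1 = 108342; Σ(ρt)_2 = 25198.37 (in km·kg/m³).
e = (39 − 11.61) − (108342 − 25198.37) / 3263 = 1.91 km.

1.91 km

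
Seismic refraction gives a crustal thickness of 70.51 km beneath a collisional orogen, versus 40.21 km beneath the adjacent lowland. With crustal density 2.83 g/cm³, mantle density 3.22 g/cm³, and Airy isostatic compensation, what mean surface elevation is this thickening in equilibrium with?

Excess crust Δ = 70.51 km − 40.21 km = 30.3 km, split between elevation h and root r with h + r = Δ.
Airy balance ρ_c h = (ρ_m − ρ_c) r gives r = h ρ_c/(ρ_m − ρ_c), so h (1 + ρ_c/(ρ_m − ρ_c)) = Δ, i.e. h = Δ (ρ_m − ρ_c)/ρ_m.
h = 30.3 km × 0.39/3.22 = 3.67 km.

3.67 km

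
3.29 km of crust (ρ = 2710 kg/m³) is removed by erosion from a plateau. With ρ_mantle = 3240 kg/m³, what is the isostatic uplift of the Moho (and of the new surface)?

Unloading: uplift u = e ρ_c/ρ_m = 3.29 km × 2710/3240 = 2.75 km.

2.75 km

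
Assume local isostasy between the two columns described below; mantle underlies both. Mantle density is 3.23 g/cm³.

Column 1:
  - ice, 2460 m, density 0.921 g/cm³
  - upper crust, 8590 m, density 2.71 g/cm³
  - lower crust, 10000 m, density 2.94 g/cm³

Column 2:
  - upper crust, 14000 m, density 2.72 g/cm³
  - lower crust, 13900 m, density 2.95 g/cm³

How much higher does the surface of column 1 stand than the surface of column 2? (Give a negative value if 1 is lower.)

624 m

For any compensation level in the mantle, the mantle terms cancel and isostasy reduces to e = (Σt_1 − Σt_2) − (Σ(ρt)_1 − Σ(ρt)_2) / ρ_m.
Σt_1 = 21050 m; Σt_2 = 27900 m; Σ(ρt)_1 = 54944.56; Σ(ρt)_2 = 79085 (in m·g/cm³).
e = (21050 − 27900) − (54944.56 − 79085) / 3.23 = 624 m.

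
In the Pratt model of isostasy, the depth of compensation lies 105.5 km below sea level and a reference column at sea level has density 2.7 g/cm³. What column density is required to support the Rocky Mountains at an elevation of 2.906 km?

Pratt balance: ρ_ref D = ρ (D + h).
ρ = ρ_ref D/(D + h) = 2.7 × 105.5 km/(105.5 km + 2.906 km) = 2.63 g/cm³.

2.63 g/cm³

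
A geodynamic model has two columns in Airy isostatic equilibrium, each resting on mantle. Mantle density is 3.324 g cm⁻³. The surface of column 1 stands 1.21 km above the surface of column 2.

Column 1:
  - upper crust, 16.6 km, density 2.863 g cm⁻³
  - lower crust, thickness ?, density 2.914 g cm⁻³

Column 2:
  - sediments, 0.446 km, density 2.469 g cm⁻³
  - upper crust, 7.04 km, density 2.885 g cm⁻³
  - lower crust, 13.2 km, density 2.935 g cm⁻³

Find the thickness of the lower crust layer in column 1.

12.1 km

Take the compensation level at the base of the deeper column (depth z_c below the surface of column 1) and equate Σ ρ_i t_i down to z_c; mantle fills any gap and the z_c terms cancel.
Column 1: 16.6×2.863 + x×2.914 + (z_c − 16.6 − x)×3.324
Column 2: 1.21×0 + 0.446×2.469 + 7.04×2.885 + 13.2×2.935 + (z_c − 1.21 − 20.686)×3.324
The z_c×3.324 term appears on both sides and cancels. Collect the known terms of each column as K = Σ(ρt)_known − 3.324 × (depth of known layers): K_1 = 47.5258 − 3.324×16.6 = −7.6526; K_2 = 60.153574 − 3.324×(1.21 + 20.686) = −12.62873.
Balance: K_1 − x×(3.324 − 2.914) = K_2, so x = (K_1 − K_2)/(3.324 − 2.914) = 4.97613/0.41 = 12.1 km.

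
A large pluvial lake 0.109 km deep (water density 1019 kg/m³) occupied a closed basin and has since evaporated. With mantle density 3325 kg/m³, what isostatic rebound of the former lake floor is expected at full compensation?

u = d ρ_w/ρ_m = 0.109 km × 1019/3325 = 0.0334 km.

0.0334 km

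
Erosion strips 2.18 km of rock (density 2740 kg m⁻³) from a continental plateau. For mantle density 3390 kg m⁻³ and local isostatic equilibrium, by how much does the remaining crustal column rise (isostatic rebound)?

1.76 km

Unloading: uplift u = e ρ_c/ρ_m = 2.18 km × 2740/3390 = 1.76 km.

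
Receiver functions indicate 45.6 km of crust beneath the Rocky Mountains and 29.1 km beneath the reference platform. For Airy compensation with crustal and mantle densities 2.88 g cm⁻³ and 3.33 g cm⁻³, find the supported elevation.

Excess crust Δ = 45.6 km − 29.1 km = 16.5 km, split between elevation h and root r with h + r = Δ.
Airy balance ρ_c h = (ρ_m − ρ_c) r gives r = h ρ_c/(ρ_m − ρ_c), so h (1 + ρ_c/(ρ_m − ρ_c)) = Δ, i.e. h = Δ (ρ_m − ρ_c)/ρ_m.
h = 16.5 km × 0.45/3.33 = 2.23 km.

2.23 km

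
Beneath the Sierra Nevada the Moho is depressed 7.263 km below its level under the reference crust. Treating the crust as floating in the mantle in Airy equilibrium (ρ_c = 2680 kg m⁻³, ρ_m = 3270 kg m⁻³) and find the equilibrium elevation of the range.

1.6 km

In Airy isostatic equilibrium: ρ_c h = (ρ_m − ρ_c) r.
h = r (ρ_m − ρ_c) / ρ_c = 7.263 km × (3270 − 2680) / 2680 = 1.6 km.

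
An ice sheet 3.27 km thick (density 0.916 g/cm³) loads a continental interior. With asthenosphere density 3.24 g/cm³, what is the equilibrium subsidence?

0.924 km

Balancing pressure at the compensation depth: the ice load ρ_ice t is balanced by mantle displaced below, ρ_m s.
s = t ρ_ice / ρ_m = 3.27 km × 0.916/3.24 = 0.924 km.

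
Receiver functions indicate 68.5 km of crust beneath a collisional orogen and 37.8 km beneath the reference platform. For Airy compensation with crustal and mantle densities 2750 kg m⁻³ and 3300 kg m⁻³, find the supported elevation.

5.12 km

Excess crust Δ = 68.5 km − 37.8 km = 30.7 km, split between elevation h and root r with h + r = Δ.
Airy balance ρ_c h = (ρ_m − ρ_c) r gives r = h ρ_c/(ρ_m − ρ_c), so h (1 + ρ_c/(ρ_m − ρ_c)) = Δ, i.e. h = Δ (ρ_m − ρ_c)/ρ_m.
h = 30.7 km × 550/3300 = 5.12 km.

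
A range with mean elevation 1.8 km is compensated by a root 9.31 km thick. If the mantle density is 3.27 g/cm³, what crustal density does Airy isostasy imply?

2.74 g/cm³

ρ_c h = (ρ_m − ρ_c) r → ρ_c (h + r) = ρ_m r → ρ_c = ρ_m r / (h + r).
ρ_c = 3.27 × 9.31 km / (1.8 km + 9.31 km) = 2.74 g/cm³.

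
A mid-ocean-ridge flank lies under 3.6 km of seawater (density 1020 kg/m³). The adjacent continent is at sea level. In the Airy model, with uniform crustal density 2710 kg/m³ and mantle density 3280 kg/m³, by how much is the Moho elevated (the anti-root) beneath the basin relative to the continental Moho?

Isostatic balance requires: replacing crust with seawater at the top is compensated by replacing crust with mantle at the base: d (ρ_c − ρ_w) = a (ρ_m − ρ_c).
a = d (ρ_c − ρ_w)/(ρ_m − ρ_c) = 3.6 km × 1690/570 = 10.7 km.

10.7 km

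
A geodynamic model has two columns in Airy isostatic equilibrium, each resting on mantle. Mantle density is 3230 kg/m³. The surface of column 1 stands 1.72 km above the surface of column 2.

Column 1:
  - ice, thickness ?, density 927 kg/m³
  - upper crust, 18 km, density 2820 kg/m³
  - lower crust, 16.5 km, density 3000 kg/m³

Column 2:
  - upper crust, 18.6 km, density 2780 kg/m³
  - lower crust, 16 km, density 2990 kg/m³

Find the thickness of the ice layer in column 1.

2.86 km

Take the compensation level at the base of the deeper column (depth z_c below the surface of column 1) and equate Σ ρ_i t_i down to z_c; mantle fills any gap and the z_c terms cancel.
Column 1: x×927 + 18×2820 + 16.5×3000 + (z_c − 34.5 − x)×3230
Column 2: 1.72×0 + 18.6×2780 + 16×2990 + (z_c − 1.72 − 34.6)×3230
The z_c×3230 term appears on both sides and cancels. Collect the known terms of each column as K = Σ(ρt)_known − 3230 × (depth of known layers): K_1 = 100260 − 3230×34.5 = −11175; K_2 = 99548 − 3230×(1.72 + 34.6) = −17765.6.
Balance: K_1 − x×(3230 − 927) = K_2, so x = (K_1 − K_2)/(3230 − 927) = 6590.6/2303 = 2.86 km.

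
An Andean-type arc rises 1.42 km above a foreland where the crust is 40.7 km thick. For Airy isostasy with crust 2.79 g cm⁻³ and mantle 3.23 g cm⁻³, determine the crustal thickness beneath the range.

Root depth r = h ρ_c / (ρ_m − ρ_c) = 1.42 km × 2.79 / 0.44 = 9.004 km.
Total thickness = T + h + r = 40.7 km + 1.42 km + 9.004 km = 51.1 km.

51.1 km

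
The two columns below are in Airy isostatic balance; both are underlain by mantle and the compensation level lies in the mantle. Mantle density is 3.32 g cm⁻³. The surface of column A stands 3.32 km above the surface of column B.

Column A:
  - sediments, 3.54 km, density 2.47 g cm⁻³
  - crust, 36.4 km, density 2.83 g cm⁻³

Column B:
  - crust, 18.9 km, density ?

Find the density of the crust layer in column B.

2.8 g cm⁻³

Take the compensation level at the base of the deeper column (depth z_c below the surface of column A) and equate Σ ρ_i t_i down to z_c; mantle fills any gap and the z_c terms cancel.
Column A: 3.54×2.47 + 36.4×2.83 + (z_c − 39.94)×3.32
Column B: 3.32×0 + 18.9×ρ + (z_c − 3.32 − 18.9)×3.32
The z_c×3.32 term appears on both sides and cancels. Collect the known terms of each column as K = Σ(ρt)_known − 3.32 × (depth of known layers): K_A = 111.7558 − 3.32×39.94 = −20.845; K_B = 0 − 3.32×(3.32 + 18.9) = −73.7704.
Balance: K_A = K_B + 18.9×ρ, so ρ = (K_A − K_B)/18.9 = 52.9254/18.9 = 2.8 g cm⁻³.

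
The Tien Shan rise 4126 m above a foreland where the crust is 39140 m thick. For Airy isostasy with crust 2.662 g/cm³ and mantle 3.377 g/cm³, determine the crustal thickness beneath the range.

Root depth r = h ρ_c / (ρ_m − ρ_c) = 4126 m × 2.662 / 0.715 = 15360 m.
Total thickness = T + h + r = 39140 m + 4126 m + 15360 m = 58600 m.

58600 m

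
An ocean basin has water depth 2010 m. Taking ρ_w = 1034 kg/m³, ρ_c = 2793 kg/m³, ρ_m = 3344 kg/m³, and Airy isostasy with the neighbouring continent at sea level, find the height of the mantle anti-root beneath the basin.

For local isostatic compensation: replacing crust with seawater at the top is compensated by replacing crust with mantle at the base: d (ρ_c − ρ_w) = a (ρ_m − ρ_c).
a = d (ρ_c − ρ_w)/(ρ_m − ρ_c) = 2010 m × 1759/551 = 6420 m.

6420 m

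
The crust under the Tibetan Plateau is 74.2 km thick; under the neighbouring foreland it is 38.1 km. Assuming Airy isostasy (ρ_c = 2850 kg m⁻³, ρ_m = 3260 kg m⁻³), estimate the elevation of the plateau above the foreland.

4.54 km

Excess crust Δ = 74.2 km − 38.1 km = 36.1 km, split between elevation h and root r with h + r = Δ.
Airy balance ρ_c h = (ρ_m − ρ_c) r gives r = h ρ_c/(ρ_m − ρ_c), so h (1 + ρ_c/(ρ_m − ρ_c)) = Δ, i.e. h = Δ (ρ_m − ρ_c)/ρ_m.
h = 36.1 km × 410/3260 = 4.54 km.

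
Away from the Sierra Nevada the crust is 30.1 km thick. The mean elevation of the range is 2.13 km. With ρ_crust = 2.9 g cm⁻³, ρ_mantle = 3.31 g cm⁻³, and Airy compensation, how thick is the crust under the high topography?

47.3 km

Root depth r = h ρ_c / (ρ_m − ρ_c) = 2.13 km × 2.9 / 0.41 = 15.07 km.
Total thickness = T + h + r = 30.1 km + 2.13 km + 15.07 km = 47.3 km.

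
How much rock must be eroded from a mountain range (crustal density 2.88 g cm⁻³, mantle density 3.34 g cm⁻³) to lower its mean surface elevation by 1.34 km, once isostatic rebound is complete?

Net drop Δ = e − u = e − e ρ_c/ρ_m = e (ρ_m − ρ_c)/ρ_m.
e = Δ ρ_m/(ρ_m − ρ_c) = 1.34 km × 3.34/0.46 = 9.73 km.

9.73 km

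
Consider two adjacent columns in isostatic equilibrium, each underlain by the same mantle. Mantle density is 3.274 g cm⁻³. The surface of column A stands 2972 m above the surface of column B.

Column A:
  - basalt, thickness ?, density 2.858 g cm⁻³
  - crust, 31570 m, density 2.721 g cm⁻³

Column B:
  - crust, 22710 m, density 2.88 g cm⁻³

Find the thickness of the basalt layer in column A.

Take the compensation level at the base of the deeper column (depth z_c below the surface of column A) and equate Σ ρ_i t_i down to z_c; mantle fills any gap and the z_c terms cancel.
Column A: x×2.858 + 31570×2.721 + (z_c − 31570 − x)×3.274
Column B: 2972×0 + 22710×2.88 + (z_c − 2972 − 22710)×3.274
The z_c×3.274 term appears on both sides and cancels. Collect the known terms of each column as K = Σ(ρt)_known − 3.274 × (depth of known layers): K_A = 85901.97 − 3.274×31570 = −17458.21; K_B = 65404.8 − 3.274×(2972 + 22710) = −18678.068.
Balance: K_A − x×(3.274 − 2.858) = K_B, so x = (K_A − K_B)/(3.274 − 2.858) = 1219.86/0.416 = 2930 m.

2930 m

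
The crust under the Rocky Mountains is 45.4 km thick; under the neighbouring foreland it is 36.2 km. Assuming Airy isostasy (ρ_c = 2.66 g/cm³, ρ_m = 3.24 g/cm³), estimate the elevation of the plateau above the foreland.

1.65 km

Excess crust Δ = 45.4 km − 36.2 km = 9.2 km, split between elevation h and root r with h + r = Δ.
Airy balance ρ_c h = (ρ_m − ρ_c) r gives r = h ρ_c/(ρ_m − ρ_c), so h (1 + ρ_c/(ρ_m − ρ_c)) = Δ, i.e. h = Δ (ρ_m − ρ_c)/ρ_m.
h = 9.2 km × 0.58/3.24 = 1.65 km.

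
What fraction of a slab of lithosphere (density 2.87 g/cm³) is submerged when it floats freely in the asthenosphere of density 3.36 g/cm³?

Submerged fraction = ρ_obj/ρ_fluid = 2.87/3.36 = 0.854.

0.854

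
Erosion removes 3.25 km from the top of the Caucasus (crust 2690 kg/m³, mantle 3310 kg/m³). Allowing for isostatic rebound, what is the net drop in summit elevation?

Rebound u = e ρ_c/ρ_m = 3.25 km × 2690/3310 = 2.641 km.
Net surface drop = e − u = 3.25 km − 2.641 km = e (ρ_m − ρ_c)/ρ_m = 0.609 km.

0.609 km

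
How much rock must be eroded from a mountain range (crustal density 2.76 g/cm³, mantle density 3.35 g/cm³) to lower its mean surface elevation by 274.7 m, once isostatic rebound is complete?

1560 m

Net drop Δ = e − u = e − e ρ_c/ρ_m = e (ρ_m − ρ_c)/ρ_m.
e = Δ ρ_m/(ρ_m − ρ_c) = 274.7 m × 3.35/0.59 = 1560 m.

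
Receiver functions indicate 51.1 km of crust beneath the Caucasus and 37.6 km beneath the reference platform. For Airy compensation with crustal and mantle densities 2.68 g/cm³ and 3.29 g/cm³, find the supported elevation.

Excess crust Δ = 51.1 km − 37.6 km = 13.5 km, split between elevation h and root r with h + r = Δ.
Airy balance ρ_c h = (ρ_m − ρ_c) r gives r = h ρ_c/(ρ_m − ρ_c), so h (1 + ρ_c/(ρ_m − ρ_c)) = Δ, i.e. h = Δ (ρ_m − ρ_c)/ρ_m.
h = 13.5 km × 0.61/3.29 = 2.5 km.

2.5 km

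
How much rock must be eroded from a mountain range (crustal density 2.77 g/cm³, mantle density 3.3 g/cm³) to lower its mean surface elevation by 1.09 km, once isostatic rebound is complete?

Net drop Δ = e − u = e − e ρ_c/ρ_m = e (ρ_m − ρ_c)/ρ_m.
e = Δ ρ_m/(ρ_m − ρ_c) = 1.09 km × 3.3/0.53 = 6.79 km.

6.79 km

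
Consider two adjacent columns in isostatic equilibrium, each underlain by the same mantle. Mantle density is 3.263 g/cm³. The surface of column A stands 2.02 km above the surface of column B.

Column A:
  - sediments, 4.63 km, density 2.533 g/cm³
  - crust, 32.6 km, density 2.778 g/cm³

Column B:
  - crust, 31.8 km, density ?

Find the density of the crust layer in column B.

Take the compensation level at the base of the deeper column (depth z_c below the surface of column A) and equate Σ ρ_i t_i down to z_c; mantle fills any gap and the z_c terms cancel.
Column A: 4.63×2.533 + 32.6×2.778 + (z_c − 37.23)×3.263
Column B: 2.02×0 + 31.8×ρ + (z_c − 2.02 − 31.8)×3.263
The z_c×3.263 term appears on both sides and cancels. Collect the known terms of each column as K = Σ(ρt)_known − 3.263 × (depth of known layers): K_A = 102.29059 − 3.263×37.23 = −19.1909; K_B = 0 − 3.263×(2.02 + 31.8) = −110.35466.
Balance: K_A = K_B + 31.8×ρ, so ρ = (K_A − K_B)/31.8 = 91.1638/31.8 = 2.87 g/cm³.

2.87 g/cm³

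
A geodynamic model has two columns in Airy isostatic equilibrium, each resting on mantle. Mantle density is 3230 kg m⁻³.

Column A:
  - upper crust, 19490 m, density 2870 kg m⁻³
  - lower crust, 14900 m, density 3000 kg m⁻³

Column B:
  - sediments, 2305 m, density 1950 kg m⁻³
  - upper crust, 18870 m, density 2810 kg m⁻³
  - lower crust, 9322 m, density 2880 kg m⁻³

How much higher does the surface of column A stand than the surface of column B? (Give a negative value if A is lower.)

For any compensation level in the mantle, the mantle terms cancel and isostasy reduces to e = (Σt_A − Σt_B) − (Σ(ρt)_A − Σ(ρt)_B) / ρ_m.
Σt_A = 34390 m; Σt_B = 30497 m; Σ(ρt)_A = 100636300; Σ(ρt)_B = 84366810 (in m·kg m⁻³).
e = (34390 − 30497) − (100636300 − 84366810) / 3230 = −1140 m.

−1140 m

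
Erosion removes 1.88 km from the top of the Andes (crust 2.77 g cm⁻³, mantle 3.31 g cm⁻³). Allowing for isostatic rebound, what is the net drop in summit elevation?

0.307 km

Rebound u = e ρ_c/ρ_m = 1.88 km × 2.77/3.31 = 1.573 km.
Net surface drop = e − u = 1.88 km − 1.573 km = e (ρ_m − ρ_c)/ρ_m = 0.307 km.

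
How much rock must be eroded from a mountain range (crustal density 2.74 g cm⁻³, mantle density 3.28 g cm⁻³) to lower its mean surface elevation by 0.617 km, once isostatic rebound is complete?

Net drop Δ = e − u = e − e ρ_c/ρ_m = e (ρ_m − ρ_c)/ρ_m.
e = Δ ρ_m/(ρ_m − ρ_c) = 0.617 km × 3.28/0.54 = 3.75 km.

3.75 km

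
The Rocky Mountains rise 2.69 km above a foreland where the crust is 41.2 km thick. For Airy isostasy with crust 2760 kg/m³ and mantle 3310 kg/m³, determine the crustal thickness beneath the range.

57.4 km

Root depth r = h ρ_c / (ρ_m − ρ_c) = 2.69 km × 2760 / 550 = 13.5 km.
Total thickness = T + h + r = 41.2 km + 2.69 km + 13.5 km = 57.4 km.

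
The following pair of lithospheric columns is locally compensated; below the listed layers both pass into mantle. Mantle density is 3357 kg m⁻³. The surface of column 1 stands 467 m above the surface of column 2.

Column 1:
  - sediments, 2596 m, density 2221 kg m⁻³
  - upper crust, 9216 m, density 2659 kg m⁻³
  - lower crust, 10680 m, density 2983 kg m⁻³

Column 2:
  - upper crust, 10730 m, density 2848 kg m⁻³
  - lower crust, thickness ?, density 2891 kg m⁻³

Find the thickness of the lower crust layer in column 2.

13600 m

Take the compensation level at the base of the deeper column (depth z_c below the surface of column 1) and equate Σ ρ_i t_i down to z_c; mantle fills any gap and the z_c terms cancel.
Column 1: 2596×2221 + 9216×2659 + 10680×2983 + (z_c − 22492)×3357
Column 2: 467×0 + 10730×2848 + x×2891 + (z_c − 467 − 10730 − x)×3357
The z_c×3357 term appears on both sides and cancels. Collect the known terms of each column as K = Σ(ρt)_known − 3357 × (depth of known layers): K_1 = 62129500 − 3357×22492 = −13376144; K_2 = 30559040 − 3357×(467 + 10730) = −7029289.
Balance: K_1 = K_2 − x×(3357 − 2891), so x = (K_2 − K_1)/(3357 − 2891) = 6346860/466 = 13600 m.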